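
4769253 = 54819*87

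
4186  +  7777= 11963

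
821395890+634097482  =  1455493372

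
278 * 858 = 238524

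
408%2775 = 408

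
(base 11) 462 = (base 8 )1050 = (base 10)552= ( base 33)go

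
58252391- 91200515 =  - 32948124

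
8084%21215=8084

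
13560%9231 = 4329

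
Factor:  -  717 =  - 3^1*239^1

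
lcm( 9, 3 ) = 9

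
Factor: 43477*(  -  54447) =-3^1*7^1*6211^1*18149^1 = -2367192219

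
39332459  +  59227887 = 98560346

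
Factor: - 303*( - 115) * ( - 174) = - 6063030  =  - 2^1*3^2*5^1*23^1*29^1*101^1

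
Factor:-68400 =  - 2^4*3^2*5^2*19^1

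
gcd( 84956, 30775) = 1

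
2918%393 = 167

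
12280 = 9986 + 2294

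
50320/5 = 10064 = 10064.00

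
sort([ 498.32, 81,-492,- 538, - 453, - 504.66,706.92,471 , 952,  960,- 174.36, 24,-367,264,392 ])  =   [- 538, - 504.66, - 492,-453, - 367, - 174.36,24,81, 264, 392,471,  498.32, 706.92,952,960 ]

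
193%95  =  3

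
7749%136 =133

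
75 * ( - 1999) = - 149925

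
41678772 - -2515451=44194223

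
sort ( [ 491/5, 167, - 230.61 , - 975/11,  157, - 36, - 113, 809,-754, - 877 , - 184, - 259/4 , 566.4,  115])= [ - 877, - 754,-230.61, - 184 , - 113, - 975/11, - 259/4, - 36, 491/5, 115, 157, 167, 566.4, 809 ] 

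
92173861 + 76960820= 169134681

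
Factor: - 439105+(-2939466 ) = - 7^1*491^1*983^1 = - 3378571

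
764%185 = 24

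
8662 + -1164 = 7498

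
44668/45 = 992 + 28/45 = 992.62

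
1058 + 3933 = 4991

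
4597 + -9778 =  - 5181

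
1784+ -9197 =-7413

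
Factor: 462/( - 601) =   -  2^1*3^1*7^1 * 11^1*601^( -1)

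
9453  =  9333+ 120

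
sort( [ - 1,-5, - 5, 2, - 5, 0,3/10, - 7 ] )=[-7  ,-5  ,-5, - 5, - 1, 0, 3/10, 2]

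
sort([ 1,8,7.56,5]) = [ 1 , 5, 7.56, 8] 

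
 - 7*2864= - 20048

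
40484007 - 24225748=16258259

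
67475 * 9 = 607275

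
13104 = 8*1638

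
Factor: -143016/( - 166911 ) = 2^3*23^( - 1 ) * 41^(  -  1) * 101^1 = 808/943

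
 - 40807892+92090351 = 51282459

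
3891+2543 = 6434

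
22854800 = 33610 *680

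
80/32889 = 80/32889  =  0.00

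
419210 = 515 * 814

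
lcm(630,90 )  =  630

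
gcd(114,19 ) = 19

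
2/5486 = 1/2743 =0.00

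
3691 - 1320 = 2371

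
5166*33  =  170478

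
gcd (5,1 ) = 1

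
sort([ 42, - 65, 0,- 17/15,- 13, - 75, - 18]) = [ - 75, - 65 , - 18,-13 , - 17/15,0, 42]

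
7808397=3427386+4381011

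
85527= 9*9503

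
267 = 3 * 89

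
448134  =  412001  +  36133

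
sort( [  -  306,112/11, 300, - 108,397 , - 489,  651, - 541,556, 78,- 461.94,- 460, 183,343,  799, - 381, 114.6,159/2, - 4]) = [ - 541, - 489,  -  461.94  ,-460,-381, - 306, - 108, - 4 , 112/11, 78, 159/2, 114.6,183,  300, 343, 397,  556, 651, 799 ] 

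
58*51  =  2958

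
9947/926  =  10+687/926 = 10.74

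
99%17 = 14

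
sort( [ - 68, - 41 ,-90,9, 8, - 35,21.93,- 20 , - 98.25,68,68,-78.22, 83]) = [ - 98.25 ,  -  90, - 78.22,-68, - 41, - 35,  -  20,8, 9,21.93 , 68,  68,83 ]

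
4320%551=463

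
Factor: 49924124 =2^2*1297^1*9623^1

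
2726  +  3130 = 5856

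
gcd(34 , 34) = 34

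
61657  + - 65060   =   - 3403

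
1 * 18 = 18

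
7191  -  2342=4849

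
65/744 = 65/744 = 0.09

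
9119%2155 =499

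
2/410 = 1/205=0.00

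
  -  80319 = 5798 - 86117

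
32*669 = 21408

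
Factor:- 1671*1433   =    -  3^1* 557^1  *  1433^1 = - 2394543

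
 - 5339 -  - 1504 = -3835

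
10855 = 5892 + 4963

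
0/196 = 0 = 0.00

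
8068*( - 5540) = - 44696720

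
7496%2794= 1908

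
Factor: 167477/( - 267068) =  - 449/716 = -2^( - 2 ) *179^(  -  1 ) * 449^1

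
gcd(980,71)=1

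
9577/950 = 10 + 77/950 = 10.08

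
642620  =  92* 6985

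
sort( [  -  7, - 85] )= [ - 85, - 7 ] 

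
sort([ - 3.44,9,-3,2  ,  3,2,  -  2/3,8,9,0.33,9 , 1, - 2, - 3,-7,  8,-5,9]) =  [  -  7, -5, - 3.44,-3,-3, - 2 , - 2/3, 0.33,1, 2,2,3, 8, 8, 9,9,9,9 ] 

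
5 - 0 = 5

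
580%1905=580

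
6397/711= 6397/711=9.00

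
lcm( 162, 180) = 1620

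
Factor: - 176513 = - 199^1*887^1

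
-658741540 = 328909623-987651163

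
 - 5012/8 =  - 1253/2 = - 626.50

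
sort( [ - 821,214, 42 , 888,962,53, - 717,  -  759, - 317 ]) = [ - 821, - 759, - 717, - 317, 42, 53, 214,888,962]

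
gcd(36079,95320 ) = 1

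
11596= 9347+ 2249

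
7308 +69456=76764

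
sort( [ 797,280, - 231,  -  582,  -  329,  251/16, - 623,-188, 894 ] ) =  [-623, - 582, - 329, - 231,-188, 251/16,280,797,894 ] 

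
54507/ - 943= - 54507/943=-57.80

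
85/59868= 85/59868 = 0.00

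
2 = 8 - 6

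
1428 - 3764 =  - 2336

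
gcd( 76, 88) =4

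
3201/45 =1067/15 = 71.13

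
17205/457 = 37 + 296/457 = 37.65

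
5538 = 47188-41650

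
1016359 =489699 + 526660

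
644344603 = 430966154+213378449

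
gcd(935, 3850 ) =55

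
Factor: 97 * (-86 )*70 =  - 583940 = -  2^2 *5^1*7^1*43^1 *97^1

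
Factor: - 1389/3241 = - 3^1*7^( - 1) = - 3/7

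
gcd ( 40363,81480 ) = 1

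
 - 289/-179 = 1  +  110/179 = 1.61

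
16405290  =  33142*495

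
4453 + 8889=13342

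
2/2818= 1/1409 =0.00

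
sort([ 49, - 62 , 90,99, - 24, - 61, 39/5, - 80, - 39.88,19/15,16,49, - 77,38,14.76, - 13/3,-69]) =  [ - 80, - 77, - 69, - 62,-61, - 39.88,  -  24,- 13/3,19/15,39/5, 14.76,16, 38, 49,49,90,99] 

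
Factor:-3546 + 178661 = 175115 = 5^1*35023^1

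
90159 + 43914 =134073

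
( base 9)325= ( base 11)222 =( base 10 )266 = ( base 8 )412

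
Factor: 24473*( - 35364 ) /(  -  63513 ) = 288487724/21171 = 2^2*3^( - 1)*7^1*421^1*7057^(-1)*24473^1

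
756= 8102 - 7346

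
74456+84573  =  159029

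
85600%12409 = 11146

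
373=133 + 240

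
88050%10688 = 2546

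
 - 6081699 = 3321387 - 9403086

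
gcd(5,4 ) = 1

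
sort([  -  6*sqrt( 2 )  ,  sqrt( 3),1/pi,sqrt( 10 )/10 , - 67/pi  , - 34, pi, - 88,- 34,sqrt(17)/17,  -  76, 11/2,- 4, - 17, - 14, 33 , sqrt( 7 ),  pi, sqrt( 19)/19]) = [ - 88, - 76 , - 34, - 34, - 67/pi, - 17, -14, - 6*sqrt(2),-4,  sqrt( 19) /19, sqrt (17 ) /17,sqrt (10 )/10, 1/pi,sqrt ( 3 ),  sqrt(7 ) , pi, pi, 11/2, 33 ] 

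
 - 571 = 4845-5416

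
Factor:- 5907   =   - 3^1*11^1 * 179^1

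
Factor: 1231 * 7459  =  1231^1 * 7459^1= 9182029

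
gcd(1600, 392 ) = 8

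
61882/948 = 65 + 131/474 = 65.28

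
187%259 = 187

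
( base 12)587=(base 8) 1467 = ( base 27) 13d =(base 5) 11243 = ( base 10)823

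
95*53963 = 5126485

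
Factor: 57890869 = 57890869^1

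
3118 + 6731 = 9849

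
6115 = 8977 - 2862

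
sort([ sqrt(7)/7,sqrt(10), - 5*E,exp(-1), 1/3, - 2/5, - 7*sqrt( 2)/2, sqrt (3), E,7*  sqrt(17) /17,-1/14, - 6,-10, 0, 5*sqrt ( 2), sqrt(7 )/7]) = [- 5 * E, - 10, - 6, - 7 * sqrt( 2)/2, - 2/5, - 1/14, 0, 1/3, exp( - 1 ),sqrt( 7 ) /7, sqrt ( 7 )/7,7*sqrt( 17 ) /17, sqrt ( 3 ), E, sqrt( 10), 5*sqrt( 2) ] 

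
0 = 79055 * 0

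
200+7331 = 7531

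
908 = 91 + 817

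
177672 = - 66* ( - 2692)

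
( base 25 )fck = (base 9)14262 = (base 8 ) 22737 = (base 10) 9695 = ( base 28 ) CA7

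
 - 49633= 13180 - 62813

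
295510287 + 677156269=972666556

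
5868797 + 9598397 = 15467194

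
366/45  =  122/15 = 8.13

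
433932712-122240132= 311692580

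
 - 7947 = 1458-9405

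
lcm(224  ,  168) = 672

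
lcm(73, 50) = 3650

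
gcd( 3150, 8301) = 3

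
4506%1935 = 636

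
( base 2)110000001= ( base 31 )cd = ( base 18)137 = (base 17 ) 15b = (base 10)385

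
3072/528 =64/11=5.82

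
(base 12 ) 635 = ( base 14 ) 489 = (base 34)QL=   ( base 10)905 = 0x389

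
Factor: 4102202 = 2^1*13^1*17^1*9281^1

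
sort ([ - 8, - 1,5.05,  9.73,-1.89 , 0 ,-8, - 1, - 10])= [ - 10  , - 8, - 8,-1.89, - 1, - 1, 0,  5.05 , 9.73 ]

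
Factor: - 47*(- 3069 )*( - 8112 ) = - 2^4 * 3^3 *11^1*13^2  *31^1*47^1 = - 1170099216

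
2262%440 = 62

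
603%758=603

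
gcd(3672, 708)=12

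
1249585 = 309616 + 939969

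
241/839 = 241/839 = 0.29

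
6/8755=6/8755 = 0.00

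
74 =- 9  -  -83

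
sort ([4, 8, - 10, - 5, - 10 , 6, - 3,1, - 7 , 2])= [-10, - 10, - 7,-5, - 3, 1, 2,4, 6, 8]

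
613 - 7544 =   -  6931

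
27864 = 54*516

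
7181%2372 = 65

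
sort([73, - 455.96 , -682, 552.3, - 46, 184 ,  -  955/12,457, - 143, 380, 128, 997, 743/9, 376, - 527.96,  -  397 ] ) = [ - 682,  -  527.96, - 455.96, - 397, - 143, - 955/12, - 46, 73 , 743/9, 128 , 184, 376, 380,457,552.3, 997] 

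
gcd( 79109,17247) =1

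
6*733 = 4398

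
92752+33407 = 126159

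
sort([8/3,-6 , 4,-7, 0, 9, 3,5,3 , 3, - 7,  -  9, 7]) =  [ - 9, - 7,-7, - 6,0,8/3, 3,3  ,  3,4,5, 7,9 ]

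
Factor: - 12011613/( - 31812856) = 2^ ( - 3)*3^1*3976607^(- 1)*4003871^1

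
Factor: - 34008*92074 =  - 3131252592 = - 2^4*3^1*13^1*19^1*109^1*2423^1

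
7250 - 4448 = 2802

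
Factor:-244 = -2^2*61^1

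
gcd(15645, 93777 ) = 3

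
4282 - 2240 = 2042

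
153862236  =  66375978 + 87486258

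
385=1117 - 732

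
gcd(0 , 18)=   18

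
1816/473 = 3+ 397/473 = 3.84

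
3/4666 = 3/4666 = 0.00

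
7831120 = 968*8090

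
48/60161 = 48/60161 = 0.00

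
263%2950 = 263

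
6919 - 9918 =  - 2999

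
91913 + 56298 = 148211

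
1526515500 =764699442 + 761816058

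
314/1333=314/1333  =  0.24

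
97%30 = 7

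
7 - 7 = 0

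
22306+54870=77176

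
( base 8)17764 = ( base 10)8180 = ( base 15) 2655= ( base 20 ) 1090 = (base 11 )6167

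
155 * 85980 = 13326900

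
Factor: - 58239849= - 3^1*131^1*148193^1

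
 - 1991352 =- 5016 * 397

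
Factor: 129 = 3^1  *  43^1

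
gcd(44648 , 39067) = 5581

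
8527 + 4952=13479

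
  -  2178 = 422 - 2600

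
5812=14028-8216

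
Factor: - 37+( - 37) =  - 2^1*37^1 = -74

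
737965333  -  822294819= - 84329486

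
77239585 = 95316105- 18076520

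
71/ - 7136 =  - 71/7136 = - 0.01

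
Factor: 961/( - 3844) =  - 2^( - 2 ) = - 1/4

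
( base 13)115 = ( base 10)187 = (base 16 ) bb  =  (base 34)5H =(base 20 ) 97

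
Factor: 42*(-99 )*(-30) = 2^2*3^4*5^1*7^1*11^1 = 124740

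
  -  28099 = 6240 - 34339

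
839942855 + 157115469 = 997058324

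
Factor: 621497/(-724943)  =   - 757^1*883^( - 1) = - 757/883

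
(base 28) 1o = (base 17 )31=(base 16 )34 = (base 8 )64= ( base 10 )52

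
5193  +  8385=13578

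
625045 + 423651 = 1048696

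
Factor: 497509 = 497509^1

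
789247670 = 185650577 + 603597093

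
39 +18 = 57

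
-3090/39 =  - 1030/13 = -79.23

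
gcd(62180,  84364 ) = 4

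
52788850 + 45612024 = 98400874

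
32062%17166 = 14896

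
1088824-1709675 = - 620851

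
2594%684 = 542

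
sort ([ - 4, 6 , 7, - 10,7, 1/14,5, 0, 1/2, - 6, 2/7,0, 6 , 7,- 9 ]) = [ -10,-9, - 6,-4 , 0,0, 1/14, 2/7,  1/2, 5, 6, 6, 7,7, 7] 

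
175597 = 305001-129404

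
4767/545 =8 +407/545 = 8.75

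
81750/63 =1297 + 13/21 = 1297.62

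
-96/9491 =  - 96/9491 = -  0.01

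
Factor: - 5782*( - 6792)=39271344  =  2^4*3^1*7^2*59^1*283^1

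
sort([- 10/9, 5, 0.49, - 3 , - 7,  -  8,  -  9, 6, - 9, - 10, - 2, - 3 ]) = [ - 10, - 9, - 9, - 8, - 7, - 3, - 3, - 2, - 10/9 , 0.49, 5,6]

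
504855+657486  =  1162341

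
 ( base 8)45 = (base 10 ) 37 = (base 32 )15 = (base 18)21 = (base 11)34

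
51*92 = 4692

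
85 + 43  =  128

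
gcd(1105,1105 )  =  1105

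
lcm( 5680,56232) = 562320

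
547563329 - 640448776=-92885447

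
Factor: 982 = 2^1*491^1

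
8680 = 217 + 8463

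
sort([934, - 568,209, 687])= [-568,209, 687, 934]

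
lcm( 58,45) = 2610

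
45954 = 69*666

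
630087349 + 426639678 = 1056727027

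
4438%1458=64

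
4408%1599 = 1210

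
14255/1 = 14255 = 14255.00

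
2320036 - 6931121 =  - 4611085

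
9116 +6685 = 15801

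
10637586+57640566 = 68278152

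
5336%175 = 86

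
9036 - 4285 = 4751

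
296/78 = 148/39 = 3.79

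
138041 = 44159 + 93882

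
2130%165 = 150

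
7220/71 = 101 + 49/71 = 101.69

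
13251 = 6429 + 6822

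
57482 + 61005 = 118487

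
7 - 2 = 5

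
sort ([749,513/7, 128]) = [ 513/7, 128, 749]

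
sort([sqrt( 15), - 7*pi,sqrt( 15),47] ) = [  -  7*pi, sqrt(15 ), sqrt( 15),47 ]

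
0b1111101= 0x7d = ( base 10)125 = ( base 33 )3Q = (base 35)3k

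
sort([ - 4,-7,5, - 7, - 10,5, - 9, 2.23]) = [ - 10, - 9, -7, - 7,-4,2.23,5, 5]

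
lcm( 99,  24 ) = 792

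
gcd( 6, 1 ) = 1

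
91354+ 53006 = 144360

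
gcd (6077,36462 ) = 6077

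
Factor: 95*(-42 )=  - 2^1 * 3^1* 5^1*7^1*19^1 = -  3990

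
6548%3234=80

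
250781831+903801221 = 1154583052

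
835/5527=835/5527 = 0.15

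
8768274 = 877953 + 7890321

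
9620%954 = 80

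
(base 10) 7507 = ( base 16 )1D53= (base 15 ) 2357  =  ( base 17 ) 18GA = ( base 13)3556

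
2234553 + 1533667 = 3768220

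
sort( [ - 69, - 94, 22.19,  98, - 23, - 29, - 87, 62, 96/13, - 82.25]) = [  -  94, - 87,-82.25, - 69 , - 29, - 23, 96/13, 22.19,62, 98]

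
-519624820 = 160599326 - 680224146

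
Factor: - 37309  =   - 37309^1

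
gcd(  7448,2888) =152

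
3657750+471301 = 4129051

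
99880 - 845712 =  - 745832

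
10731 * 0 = 0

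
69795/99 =705 = 705.00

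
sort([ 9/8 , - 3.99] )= [ - 3.99, 9/8 ] 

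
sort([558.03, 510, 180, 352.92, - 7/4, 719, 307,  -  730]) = [ - 730, - 7/4, 180 , 307, 352.92 , 510,  558.03, 719 ] 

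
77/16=4 + 13/16= 4.81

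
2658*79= 209982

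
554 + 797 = 1351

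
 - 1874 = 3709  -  5583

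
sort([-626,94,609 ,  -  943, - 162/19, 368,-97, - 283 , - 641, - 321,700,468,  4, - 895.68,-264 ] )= [ - 943, - 895.68 ,- 641, - 626, - 321, - 283,  -  264, - 97,-162/19,4, 94, 368,  468 , 609,700 ] 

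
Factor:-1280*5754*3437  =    -  2^9  *3^1*5^1*7^2* 137^1*491^1 = -  25313917440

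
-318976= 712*( - 448 ) 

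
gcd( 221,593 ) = 1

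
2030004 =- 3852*(-527 )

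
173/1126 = 173/1126 = 0.15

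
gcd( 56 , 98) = 14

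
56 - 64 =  - 8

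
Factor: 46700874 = 2^1*3^4 * 11^1 * 73^1 * 359^1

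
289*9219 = 2664291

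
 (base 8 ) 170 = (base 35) 3F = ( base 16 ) 78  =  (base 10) 120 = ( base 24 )50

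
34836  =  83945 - 49109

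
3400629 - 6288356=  - 2887727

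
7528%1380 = 628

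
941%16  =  13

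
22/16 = 11/8 =1.38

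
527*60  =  31620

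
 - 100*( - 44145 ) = 4414500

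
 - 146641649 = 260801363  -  407443012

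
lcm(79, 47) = 3713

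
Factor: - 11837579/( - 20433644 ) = 2^( - 2 )*7^( - 1 )*11^(  -  1 )*13^1*66343^(  -  1)  *910583^1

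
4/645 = 4/645 = 0.01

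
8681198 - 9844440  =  -1163242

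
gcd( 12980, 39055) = 5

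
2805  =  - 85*(-33) 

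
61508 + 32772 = 94280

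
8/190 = 4/95 = 0.04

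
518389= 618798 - 100409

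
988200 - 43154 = 945046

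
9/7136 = 9/7136 = 0.00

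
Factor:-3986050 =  - 2^1*5^2 * 29^1*2749^1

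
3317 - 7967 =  - 4650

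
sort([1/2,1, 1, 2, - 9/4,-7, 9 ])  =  [- 7,  -  9/4, 1/2,1,1,2,9 ] 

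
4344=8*543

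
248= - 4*( - 62) 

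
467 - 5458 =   -  4991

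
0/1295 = 0 = 0.00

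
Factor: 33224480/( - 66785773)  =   - 2^5*5^1*207653^1*66785773^( - 1) 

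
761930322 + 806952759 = 1568883081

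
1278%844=434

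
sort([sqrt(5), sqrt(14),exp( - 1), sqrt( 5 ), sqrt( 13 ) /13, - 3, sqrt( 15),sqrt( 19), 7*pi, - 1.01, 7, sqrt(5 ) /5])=[ - 3 , - 1.01,sqrt( 13) /13,exp ( - 1),sqrt(5 )/5,sqrt(5 ),sqrt(5 ),sqrt(14),sqrt(15),sqrt ( 19),7, 7 * pi]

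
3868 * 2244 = 8679792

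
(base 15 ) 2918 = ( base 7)34436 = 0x225e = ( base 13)400a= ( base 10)8798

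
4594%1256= 826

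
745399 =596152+149247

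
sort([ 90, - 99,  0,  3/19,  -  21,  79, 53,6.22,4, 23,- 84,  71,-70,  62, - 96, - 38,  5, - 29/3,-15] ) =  [-99,-96, - 84, - 70, - 38, - 21 , - 15,-29/3, 0 , 3/19, 4,  5, 6.22, 23, 53,62,71, 79,90] 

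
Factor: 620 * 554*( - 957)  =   - 2^3*3^1*5^1*  11^1*29^1 * 31^1*277^1 = - 328710360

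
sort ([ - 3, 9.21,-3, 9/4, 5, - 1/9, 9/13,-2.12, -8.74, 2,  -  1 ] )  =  [ - 8.74 ,-3, - 3,-2.12, - 1,-1/9, 9/13,2, 9/4, 5 , 9.21]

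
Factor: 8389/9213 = 3^( - 1)* 37^( - 1)*83^( - 1)*8389^1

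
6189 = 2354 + 3835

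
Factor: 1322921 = 1322921^1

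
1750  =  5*350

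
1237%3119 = 1237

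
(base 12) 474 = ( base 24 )13g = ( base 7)1636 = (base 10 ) 664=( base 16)298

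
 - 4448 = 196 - 4644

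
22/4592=11/2296 = 0.00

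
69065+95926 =164991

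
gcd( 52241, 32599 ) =7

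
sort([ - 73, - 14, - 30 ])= [ - 73, - 30, - 14 ] 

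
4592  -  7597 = -3005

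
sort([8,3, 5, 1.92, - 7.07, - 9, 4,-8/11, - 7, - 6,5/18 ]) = [ - 9,  -  7.07, - 7,-6, -8/11,5/18, 1.92, 3,4 , 5,8] 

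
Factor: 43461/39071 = 99/89 = 3^2*11^1*89^( - 1 )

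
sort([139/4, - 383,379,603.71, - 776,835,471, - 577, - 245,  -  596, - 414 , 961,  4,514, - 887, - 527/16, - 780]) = [ - 887, - 780, - 776, - 596, - 577, - 414, - 383, - 245, - 527/16,4,139/4 , 379, 471,514,603.71 , 835, 961]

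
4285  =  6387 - 2102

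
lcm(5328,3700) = 133200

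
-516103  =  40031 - 556134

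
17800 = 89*200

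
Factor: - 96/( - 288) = 3^( - 1) = 1/3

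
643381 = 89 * 7229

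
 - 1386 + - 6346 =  - 7732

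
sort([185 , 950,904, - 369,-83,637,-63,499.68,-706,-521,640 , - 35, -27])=[-706, - 521, - 369, - 83,-63, - 35 , - 27,185, 499.68,637, 640, 904,  950 ] 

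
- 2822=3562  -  6384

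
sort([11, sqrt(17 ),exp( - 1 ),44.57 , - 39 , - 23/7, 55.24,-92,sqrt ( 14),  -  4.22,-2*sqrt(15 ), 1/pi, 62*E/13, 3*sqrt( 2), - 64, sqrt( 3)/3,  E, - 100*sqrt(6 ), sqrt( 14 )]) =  [ - 100*sqrt (6), - 92, - 64, - 39, - 2*sqrt( 15 ), - 4.22, - 23/7, 1/pi, exp( - 1 ), sqrt( 3 )/3,E, sqrt( 14 ), sqrt(14 ),sqrt(17 ),3*sqrt ( 2), 11, 62*E/13, 44.57 , 55.24]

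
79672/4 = 19918 = 19918.00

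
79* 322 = 25438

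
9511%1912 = 1863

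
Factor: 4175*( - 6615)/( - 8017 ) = 3^3*5^3*7^2*167^1*8017^( - 1 ) = 27617625/8017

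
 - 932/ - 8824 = 233/2206 = 0.11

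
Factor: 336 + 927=1263 = 3^1*421^1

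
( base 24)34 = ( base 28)2K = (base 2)1001100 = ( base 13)5b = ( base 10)76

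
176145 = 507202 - 331057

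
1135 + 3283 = 4418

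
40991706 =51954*789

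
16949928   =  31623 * 536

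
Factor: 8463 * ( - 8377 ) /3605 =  - 10127793/515 = - 3^1 * 5^( - 1 ) * 13^1*31^1*103^( - 1)*8377^1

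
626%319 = 307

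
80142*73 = 5850366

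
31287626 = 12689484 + 18598142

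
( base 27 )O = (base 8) 30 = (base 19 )15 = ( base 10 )24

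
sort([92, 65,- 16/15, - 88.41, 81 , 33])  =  [ - 88.41, - 16/15,33, 65,81,92 ]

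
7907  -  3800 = 4107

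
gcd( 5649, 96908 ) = 7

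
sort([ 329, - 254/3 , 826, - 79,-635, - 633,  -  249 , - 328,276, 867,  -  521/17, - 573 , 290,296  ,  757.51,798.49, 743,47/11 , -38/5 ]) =[ - 635 ,- 633,  -  573, - 328,  -  249, - 254/3 , - 79, -521/17,  -  38/5,47/11, 276, 290 , 296 , 329 , 743,757.51,798.49,826, 867]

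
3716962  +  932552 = 4649514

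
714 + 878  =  1592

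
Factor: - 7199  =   - 23^1*313^1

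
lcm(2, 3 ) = 6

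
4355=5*871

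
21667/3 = 7222 + 1/3 = 7222.33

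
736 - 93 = 643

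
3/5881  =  3/5881 = 0.00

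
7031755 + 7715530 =14747285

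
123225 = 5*24645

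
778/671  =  1 + 107/671 = 1.16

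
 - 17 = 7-24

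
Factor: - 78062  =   - 2^1*23^1*1697^1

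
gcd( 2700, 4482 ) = 54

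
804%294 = 216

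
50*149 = 7450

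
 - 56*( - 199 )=11144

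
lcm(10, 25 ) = 50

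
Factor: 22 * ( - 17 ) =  - 2^1*11^1*17^1 = - 374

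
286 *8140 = 2328040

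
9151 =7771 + 1380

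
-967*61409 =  - 59382503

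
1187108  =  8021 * 148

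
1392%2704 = 1392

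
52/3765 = 52/3765 = 0.01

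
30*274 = 8220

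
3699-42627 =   -  38928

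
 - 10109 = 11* ( - 919)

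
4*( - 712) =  - 2848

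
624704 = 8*78088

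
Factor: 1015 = 5^1* 7^1*29^1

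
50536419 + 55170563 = 105706982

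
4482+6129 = 10611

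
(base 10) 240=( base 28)8g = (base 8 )360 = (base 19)cc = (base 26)96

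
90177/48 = 1878 + 11/16 = 1878.69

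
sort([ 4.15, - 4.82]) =[ - 4.82,4.15] 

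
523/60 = 8  +  43/60 = 8.72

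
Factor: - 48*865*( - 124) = 5148480 = 2^6*3^1*5^1*31^1*173^1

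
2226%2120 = 106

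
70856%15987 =6908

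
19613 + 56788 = 76401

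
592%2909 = 592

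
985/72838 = 985/72838=0.01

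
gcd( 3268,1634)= 1634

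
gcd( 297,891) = 297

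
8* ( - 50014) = - 400112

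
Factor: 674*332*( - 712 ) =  - 159322816 = - 2^6 * 83^1*89^1* 337^1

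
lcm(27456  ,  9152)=27456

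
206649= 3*68883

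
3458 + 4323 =7781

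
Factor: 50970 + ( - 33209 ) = 17761^1 = 17761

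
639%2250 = 639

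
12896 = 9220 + 3676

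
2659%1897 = 762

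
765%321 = 123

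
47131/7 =6733 = 6733.00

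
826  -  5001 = -4175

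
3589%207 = 70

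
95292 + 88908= 184200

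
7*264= 1848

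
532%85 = 22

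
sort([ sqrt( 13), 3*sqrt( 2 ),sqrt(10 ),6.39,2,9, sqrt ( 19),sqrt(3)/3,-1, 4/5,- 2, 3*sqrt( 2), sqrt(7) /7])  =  [-2,  -  1,sqrt(7 ) /7,sqrt(3 ) /3, 4/5,2, sqrt( 10),sqrt ( 13 ), 3*sqrt(2),  3 * sqrt(2),sqrt(19 ),6.39,9 ]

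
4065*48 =195120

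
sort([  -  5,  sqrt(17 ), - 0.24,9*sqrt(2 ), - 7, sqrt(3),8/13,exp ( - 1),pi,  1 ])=[ - 7, - 5 , - 0.24, exp ( - 1 ),8/13,1,sqrt (3),pi,sqrt( 17),9 * sqrt( 2) ]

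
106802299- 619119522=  - 512317223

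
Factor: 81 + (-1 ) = 2^4*5^1=80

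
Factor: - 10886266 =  - 2^1 *109^1*49937^1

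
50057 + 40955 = 91012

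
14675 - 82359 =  - 67684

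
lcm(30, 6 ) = 30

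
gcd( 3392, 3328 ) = 64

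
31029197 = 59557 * 521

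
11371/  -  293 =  - 11371/293=-38.81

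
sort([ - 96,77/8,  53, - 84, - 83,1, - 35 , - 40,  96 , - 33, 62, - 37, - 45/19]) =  [- 96,-84, - 83,-40, - 37, - 35, - 33, - 45/19,1,77/8,53, 62,96 ]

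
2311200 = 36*64200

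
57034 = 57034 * 1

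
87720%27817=4269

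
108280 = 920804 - 812524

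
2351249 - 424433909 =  - 422082660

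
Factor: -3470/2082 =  - 5/3 = - 3^( - 1 ) * 5^1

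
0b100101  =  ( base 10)37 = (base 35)12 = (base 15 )27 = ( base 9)41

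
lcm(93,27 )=837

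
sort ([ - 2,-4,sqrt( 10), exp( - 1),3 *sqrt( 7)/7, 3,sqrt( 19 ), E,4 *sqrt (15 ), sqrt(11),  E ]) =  [ - 4,-2  ,  exp(-1), 3*sqrt(7)/7, E, E , 3,  sqrt(10), sqrt( 11 ), sqrt( 19 ),4  *  sqrt (15)] 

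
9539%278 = 87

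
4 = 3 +1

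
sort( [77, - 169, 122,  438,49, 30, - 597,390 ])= [ - 597, - 169, 30, 49, 77, 122, 390,438]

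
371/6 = 371/6 =61.83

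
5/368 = 5/368 = 0.01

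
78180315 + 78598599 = 156778914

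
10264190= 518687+9745503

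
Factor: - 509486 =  - 2^1 * 269^1 * 947^1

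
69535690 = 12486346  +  57049344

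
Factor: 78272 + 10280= 88552 = 2^3*11069^1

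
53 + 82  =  135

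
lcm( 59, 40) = 2360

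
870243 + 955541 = 1825784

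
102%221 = 102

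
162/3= 54= 54.00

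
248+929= 1177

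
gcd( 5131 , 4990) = 1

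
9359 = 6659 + 2700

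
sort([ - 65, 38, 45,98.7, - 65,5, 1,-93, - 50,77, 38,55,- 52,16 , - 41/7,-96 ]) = [ - 96,-93, - 65, - 65, - 52,  -  50,  -  41/7,1,5,16,38, 38, 45,55,77, 98.7]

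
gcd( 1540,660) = 220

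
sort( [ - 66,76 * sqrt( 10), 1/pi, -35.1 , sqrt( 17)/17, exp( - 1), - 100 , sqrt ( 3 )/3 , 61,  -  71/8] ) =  [ -100, - 66 ,-35.1,  -  71/8 , sqrt( 17 ) /17, 1/pi, exp( - 1 ), sqrt( 3) /3,61, 76 *sqrt( 10)]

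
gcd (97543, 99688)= 1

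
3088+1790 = 4878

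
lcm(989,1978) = 1978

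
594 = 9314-8720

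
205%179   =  26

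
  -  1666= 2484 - 4150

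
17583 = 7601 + 9982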